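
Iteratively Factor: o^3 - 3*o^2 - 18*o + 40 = (o + 4)*(o^2 - 7*o + 10) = (o - 5)*(o + 4)*(o - 2)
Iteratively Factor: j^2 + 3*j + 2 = (j + 2)*(j + 1)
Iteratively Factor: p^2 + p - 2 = (p + 2)*(p - 1)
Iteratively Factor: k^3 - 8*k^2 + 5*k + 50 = (k - 5)*(k^2 - 3*k - 10) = (k - 5)*(k + 2)*(k - 5)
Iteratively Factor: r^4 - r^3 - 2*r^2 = (r)*(r^3 - r^2 - 2*r) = r^2*(r^2 - r - 2) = r^2*(r - 2)*(r + 1)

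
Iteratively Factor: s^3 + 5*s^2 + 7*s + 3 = (s + 1)*(s^2 + 4*s + 3) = (s + 1)^2*(s + 3)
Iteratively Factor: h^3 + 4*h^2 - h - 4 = (h + 1)*(h^2 + 3*h - 4) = (h + 1)*(h + 4)*(h - 1)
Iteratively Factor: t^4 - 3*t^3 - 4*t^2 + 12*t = (t - 2)*(t^3 - t^2 - 6*t) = t*(t - 2)*(t^2 - t - 6) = t*(t - 3)*(t - 2)*(t + 2)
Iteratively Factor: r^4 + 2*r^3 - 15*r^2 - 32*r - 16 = (r + 1)*(r^3 + r^2 - 16*r - 16) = (r + 1)^2*(r^2 - 16) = (r + 1)^2*(r + 4)*(r - 4)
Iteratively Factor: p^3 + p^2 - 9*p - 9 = (p + 1)*(p^2 - 9) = (p - 3)*(p + 1)*(p + 3)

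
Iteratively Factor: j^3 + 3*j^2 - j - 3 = (j - 1)*(j^2 + 4*j + 3) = (j - 1)*(j + 3)*(j + 1)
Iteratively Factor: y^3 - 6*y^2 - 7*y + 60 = (y + 3)*(y^2 - 9*y + 20) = (y - 5)*(y + 3)*(y - 4)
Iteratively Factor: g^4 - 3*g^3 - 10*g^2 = (g - 5)*(g^3 + 2*g^2) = g*(g - 5)*(g^2 + 2*g) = g*(g - 5)*(g + 2)*(g)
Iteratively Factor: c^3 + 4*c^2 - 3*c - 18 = (c + 3)*(c^2 + c - 6) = (c - 2)*(c + 3)*(c + 3)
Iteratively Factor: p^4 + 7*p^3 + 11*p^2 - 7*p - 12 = (p + 3)*(p^3 + 4*p^2 - p - 4) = (p - 1)*(p + 3)*(p^2 + 5*p + 4) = (p - 1)*(p + 3)*(p + 4)*(p + 1)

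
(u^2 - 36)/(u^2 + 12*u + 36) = (u - 6)/(u + 6)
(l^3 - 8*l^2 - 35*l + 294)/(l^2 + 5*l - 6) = (l^2 - 14*l + 49)/(l - 1)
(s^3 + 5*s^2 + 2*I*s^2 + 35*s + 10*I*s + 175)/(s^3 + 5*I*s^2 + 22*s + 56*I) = (s^2 + 5*s*(1 - I) - 25*I)/(s^2 - 2*I*s + 8)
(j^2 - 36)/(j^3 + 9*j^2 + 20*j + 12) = (j - 6)/(j^2 + 3*j + 2)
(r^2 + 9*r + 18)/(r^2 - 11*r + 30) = (r^2 + 9*r + 18)/(r^2 - 11*r + 30)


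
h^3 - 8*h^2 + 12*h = h*(h - 6)*(h - 2)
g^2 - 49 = (g - 7)*(g + 7)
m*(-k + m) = -k*m + m^2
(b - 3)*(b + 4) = b^2 + b - 12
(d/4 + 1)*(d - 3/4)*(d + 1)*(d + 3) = d^4/4 + 29*d^3/16 + 13*d^2/4 - 9*d/16 - 9/4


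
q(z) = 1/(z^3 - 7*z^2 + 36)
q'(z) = (-3*z^2 + 14*z)/(z^3 - 7*z^2 + 36)^2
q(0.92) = 0.03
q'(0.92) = 0.01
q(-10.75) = -0.00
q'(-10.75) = -0.00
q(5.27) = -0.08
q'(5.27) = -0.07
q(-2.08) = -0.30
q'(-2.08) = -3.90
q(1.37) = 0.04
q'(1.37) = 0.02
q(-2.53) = -0.04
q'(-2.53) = -0.09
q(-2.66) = -0.03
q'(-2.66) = -0.06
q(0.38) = 0.03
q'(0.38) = 0.00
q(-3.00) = -0.02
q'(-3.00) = -0.02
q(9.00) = 0.01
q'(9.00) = 0.00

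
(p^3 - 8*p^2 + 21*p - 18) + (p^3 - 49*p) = 2*p^3 - 8*p^2 - 28*p - 18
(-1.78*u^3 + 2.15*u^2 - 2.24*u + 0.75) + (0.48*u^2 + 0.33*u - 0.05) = -1.78*u^3 + 2.63*u^2 - 1.91*u + 0.7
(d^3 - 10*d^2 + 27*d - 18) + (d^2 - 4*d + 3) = d^3 - 9*d^2 + 23*d - 15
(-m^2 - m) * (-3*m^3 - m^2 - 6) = 3*m^5 + 4*m^4 + m^3 + 6*m^2 + 6*m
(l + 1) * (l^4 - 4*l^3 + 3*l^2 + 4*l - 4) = l^5 - 3*l^4 - l^3 + 7*l^2 - 4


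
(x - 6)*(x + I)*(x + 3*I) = x^3 - 6*x^2 + 4*I*x^2 - 3*x - 24*I*x + 18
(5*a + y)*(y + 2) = 5*a*y + 10*a + y^2 + 2*y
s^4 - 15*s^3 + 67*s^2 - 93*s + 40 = (s - 8)*(s - 5)*(s - 1)^2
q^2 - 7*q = q*(q - 7)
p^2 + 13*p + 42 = (p + 6)*(p + 7)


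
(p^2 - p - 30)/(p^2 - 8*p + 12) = (p + 5)/(p - 2)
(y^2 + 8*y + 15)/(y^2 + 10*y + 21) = (y + 5)/(y + 7)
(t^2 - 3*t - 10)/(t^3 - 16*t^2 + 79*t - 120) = (t + 2)/(t^2 - 11*t + 24)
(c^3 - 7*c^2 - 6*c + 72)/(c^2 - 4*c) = c - 3 - 18/c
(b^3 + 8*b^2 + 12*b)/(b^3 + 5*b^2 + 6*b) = (b + 6)/(b + 3)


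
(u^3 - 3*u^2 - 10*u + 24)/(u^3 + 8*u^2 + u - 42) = (u - 4)/(u + 7)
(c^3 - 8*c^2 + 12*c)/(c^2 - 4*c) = (c^2 - 8*c + 12)/(c - 4)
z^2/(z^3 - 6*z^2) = 1/(z - 6)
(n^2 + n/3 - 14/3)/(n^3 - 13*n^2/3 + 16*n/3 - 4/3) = (3*n + 7)/(3*n^2 - 7*n + 2)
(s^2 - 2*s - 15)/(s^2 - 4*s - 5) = (s + 3)/(s + 1)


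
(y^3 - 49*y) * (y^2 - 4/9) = y^5 - 445*y^3/9 + 196*y/9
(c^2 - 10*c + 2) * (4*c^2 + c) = 4*c^4 - 39*c^3 - 2*c^2 + 2*c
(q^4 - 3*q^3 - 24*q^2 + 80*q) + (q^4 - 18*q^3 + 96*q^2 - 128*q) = 2*q^4 - 21*q^3 + 72*q^2 - 48*q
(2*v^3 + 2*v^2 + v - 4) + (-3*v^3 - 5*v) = -v^3 + 2*v^2 - 4*v - 4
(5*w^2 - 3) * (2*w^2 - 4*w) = 10*w^4 - 20*w^3 - 6*w^2 + 12*w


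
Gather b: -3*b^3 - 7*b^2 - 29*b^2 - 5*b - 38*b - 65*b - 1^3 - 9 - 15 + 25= -3*b^3 - 36*b^2 - 108*b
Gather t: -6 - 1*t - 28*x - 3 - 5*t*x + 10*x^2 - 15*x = t*(-5*x - 1) + 10*x^2 - 43*x - 9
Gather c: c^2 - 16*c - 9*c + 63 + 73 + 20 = c^2 - 25*c + 156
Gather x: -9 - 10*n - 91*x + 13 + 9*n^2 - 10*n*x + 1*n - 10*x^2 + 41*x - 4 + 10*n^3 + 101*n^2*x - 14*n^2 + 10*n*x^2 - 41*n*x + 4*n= 10*n^3 - 5*n^2 - 5*n + x^2*(10*n - 10) + x*(101*n^2 - 51*n - 50)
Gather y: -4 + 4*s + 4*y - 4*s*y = 4*s + y*(4 - 4*s) - 4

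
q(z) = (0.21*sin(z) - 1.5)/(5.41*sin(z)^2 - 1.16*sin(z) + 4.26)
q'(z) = (-10.82*sin(z)*cos(z) + 1.16*cos(z))*(0.21*sin(z) - 1.5)/(5.41*sin(z)^2 - 1.16*sin(z) + 4.26)^2 + 0.21*cos(z)/(5.41*sin(z)^2 - 1.16*sin(z) + 4.26) = (-1.1361*sin(z)^2 + 16.23*sin(z) - 0.8454)*cos(z)/(29.2681*sin(z)^4 - 12.5512*sin(z)^3 + 47.4388*sin(z)^2 - 9.8832*sin(z) + 18.1476)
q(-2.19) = -0.19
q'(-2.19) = 0.11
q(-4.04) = -0.20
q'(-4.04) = -0.16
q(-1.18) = -0.17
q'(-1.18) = -0.06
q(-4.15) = -0.18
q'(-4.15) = -0.13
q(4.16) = -0.18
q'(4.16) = 0.10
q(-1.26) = -0.17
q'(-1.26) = -0.05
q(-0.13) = -0.34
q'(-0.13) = -0.15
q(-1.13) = -0.17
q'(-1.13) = -0.07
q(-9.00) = -0.28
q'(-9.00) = 0.22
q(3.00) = -0.35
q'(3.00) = -0.08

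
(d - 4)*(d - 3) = d^2 - 7*d + 12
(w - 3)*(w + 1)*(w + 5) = w^3 + 3*w^2 - 13*w - 15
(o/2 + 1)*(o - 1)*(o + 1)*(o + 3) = o^4/2 + 5*o^3/2 + 5*o^2/2 - 5*o/2 - 3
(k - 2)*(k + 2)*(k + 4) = k^3 + 4*k^2 - 4*k - 16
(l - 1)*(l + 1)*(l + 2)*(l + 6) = l^4 + 8*l^3 + 11*l^2 - 8*l - 12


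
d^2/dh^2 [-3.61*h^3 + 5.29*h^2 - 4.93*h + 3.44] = 10.58 - 21.66*h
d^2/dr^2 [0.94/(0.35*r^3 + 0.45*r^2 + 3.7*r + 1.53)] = (-(1.974*r + 0.846)*(0.35*r^3 + 0.45*r^2 + 3.7*r + 1.53) + 0.94*(1.05*r^2 + 0.9*r + 3.7)*(2.1*r^2 + 1.8*r + 7.4))/(0.35*r^3 + 0.45*r^2 + 3.7*r + 1.53)^3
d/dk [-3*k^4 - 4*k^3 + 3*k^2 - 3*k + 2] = -12*k^3 - 12*k^2 + 6*k - 3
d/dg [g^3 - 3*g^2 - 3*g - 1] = 3*g^2 - 6*g - 3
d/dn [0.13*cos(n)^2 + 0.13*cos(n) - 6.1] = -(0.26*cos(n) + 0.13)*sin(n)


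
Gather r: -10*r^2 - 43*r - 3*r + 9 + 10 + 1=-10*r^2 - 46*r + 20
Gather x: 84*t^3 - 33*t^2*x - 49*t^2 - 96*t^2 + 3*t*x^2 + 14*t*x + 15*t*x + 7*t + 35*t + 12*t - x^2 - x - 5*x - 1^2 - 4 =84*t^3 - 145*t^2 + 54*t + x^2*(3*t - 1) + x*(-33*t^2 + 29*t - 6) - 5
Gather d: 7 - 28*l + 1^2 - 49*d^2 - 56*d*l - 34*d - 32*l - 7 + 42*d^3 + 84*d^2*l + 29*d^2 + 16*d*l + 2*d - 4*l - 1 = 42*d^3 + d^2*(84*l - 20) + d*(-40*l - 32) - 64*l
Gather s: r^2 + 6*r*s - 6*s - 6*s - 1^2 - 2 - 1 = r^2 + s*(6*r - 12) - 4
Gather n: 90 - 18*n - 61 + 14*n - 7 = 22 - 4*n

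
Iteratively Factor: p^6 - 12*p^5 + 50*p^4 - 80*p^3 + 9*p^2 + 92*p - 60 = (p - 1)*(p^5 - 11*p^4 + 39*p^3 - 41*p^2 - 32*p + 60) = (p - 3)*(p - 1)*(p^4 - 8*p^3 + 15*p^2 + 4*p - 20) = (p - 5)*(p - 3)*(p - 1)*(p^3 - 3*p^2 + 4) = (p - 5)*(p - 3)*(p - 2)*(p - 1)*(p^2 - p - 2) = (p - 5)*(p - 3)*(p - 2)^2*(p - 1)*(p + 1)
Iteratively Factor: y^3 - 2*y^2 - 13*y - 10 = (y + 2)*(y^2 - 4*y - 5) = (y + 1)*(y + 2)*(y - 5)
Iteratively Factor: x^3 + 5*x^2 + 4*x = (x + 4)*(x^2 + x) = x*(x + 4)*(x + 1)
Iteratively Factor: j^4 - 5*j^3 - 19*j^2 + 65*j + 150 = (j - 5)*(j^3 - 19*j - 30) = (j - 5)*(j + 3)*(j^2 - 3*j - 10) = (j - 5)*(j + 2)*(j + 3)*(j - 5)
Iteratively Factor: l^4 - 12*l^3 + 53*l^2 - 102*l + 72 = (l - 2)*(l^3 - 10*l^2 + 33*l - 36) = (l - 3)*(l - 2)*(l^2 - 7*l + 12) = (l - 4)*(l - 3)*(l - 2)*(l - 3)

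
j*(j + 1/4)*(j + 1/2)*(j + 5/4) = j^4 + 2*j^3 + 17*j^2/16 + 5*j/32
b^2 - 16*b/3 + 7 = (b - 3)*(b - 7/3)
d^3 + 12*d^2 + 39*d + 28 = (d + 1)*(d + 4)*(d + 7)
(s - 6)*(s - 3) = s^2 - 9*s + 18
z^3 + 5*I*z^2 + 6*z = z*(z - I)*(z + 6*I)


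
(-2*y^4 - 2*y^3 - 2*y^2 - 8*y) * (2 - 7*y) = 14*y^5 + 10*y^4 + 10*y^3 + 52*y^2 - 16*y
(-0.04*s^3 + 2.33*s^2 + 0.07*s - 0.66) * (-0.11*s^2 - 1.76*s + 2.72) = 0.0044*s^5 - 0.1859*s^4 - 4.2173*s^3 + 6.287*s^2 + 1.352*s - 1.7952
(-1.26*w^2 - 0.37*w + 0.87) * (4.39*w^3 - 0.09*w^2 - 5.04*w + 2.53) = -5.5314*w^5 - 1.5109*w^4 + 10.203*w^3 - 1.4013*w^2 - 5.3209*w + 2.2011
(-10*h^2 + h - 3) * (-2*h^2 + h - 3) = 20*h^4 - 12*h^3 + 37*h^2 - 6*h + 9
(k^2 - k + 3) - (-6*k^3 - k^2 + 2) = 6*k^3 + 2*k^2 - k + 1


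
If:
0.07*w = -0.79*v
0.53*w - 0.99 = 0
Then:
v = -0.17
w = 1.87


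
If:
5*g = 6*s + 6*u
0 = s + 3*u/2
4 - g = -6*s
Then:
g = -2/7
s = -5/7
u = 10/21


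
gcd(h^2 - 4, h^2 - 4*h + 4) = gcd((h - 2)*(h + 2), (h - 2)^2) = h - 2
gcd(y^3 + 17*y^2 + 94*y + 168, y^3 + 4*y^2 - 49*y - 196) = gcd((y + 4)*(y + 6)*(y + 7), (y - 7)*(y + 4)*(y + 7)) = y^2 + 11*y + 28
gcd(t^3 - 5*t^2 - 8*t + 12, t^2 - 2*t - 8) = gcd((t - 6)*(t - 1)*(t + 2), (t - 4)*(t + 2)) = t + 2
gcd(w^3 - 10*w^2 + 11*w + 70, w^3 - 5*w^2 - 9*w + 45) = w - 5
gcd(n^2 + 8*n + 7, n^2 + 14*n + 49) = n + 7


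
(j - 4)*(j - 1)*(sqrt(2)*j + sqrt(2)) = sqrt(2)*j^3 - 4*sqrt(2)*j^2 - sqrt(2)*j + 4*sqrt(2)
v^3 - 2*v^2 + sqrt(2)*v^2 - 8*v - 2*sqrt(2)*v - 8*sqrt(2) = (v - 4)*(v + 2)*(v + sqrt(2))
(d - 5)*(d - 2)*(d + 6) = d^3 - d^2 - 32*d + 60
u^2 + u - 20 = (u - 4)*(u + 5)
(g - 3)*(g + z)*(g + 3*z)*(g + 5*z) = g^4 + 9*g^3*z - 3*g^3 + 23*g^2*z^2 - 27*g^2*z + 15*g*z^3 - 69*g*z^2 - 45*z^3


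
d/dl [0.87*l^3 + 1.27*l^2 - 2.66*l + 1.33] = 2.61*l^2 + 2.54*l - 2.66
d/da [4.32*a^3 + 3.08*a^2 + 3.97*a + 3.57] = 12.96*a^2 + 6.16*a + 3.97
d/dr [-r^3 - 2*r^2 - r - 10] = -3*r^2 - 4*r - 1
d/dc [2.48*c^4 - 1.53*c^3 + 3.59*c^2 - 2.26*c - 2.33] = 9.92*c^3 - 4.59*c^2 + 7.18*c - 2.26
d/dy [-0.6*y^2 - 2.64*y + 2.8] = -1.2*y - 2.64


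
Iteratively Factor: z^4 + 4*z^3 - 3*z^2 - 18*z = (z)*(z^3 + 4*z^2 - 3*z - 18) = z*(z + 3)*(z^2 + z - 6) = z*(z - 2)*(z + 3)*(z + 3)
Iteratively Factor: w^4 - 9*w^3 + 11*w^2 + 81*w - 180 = (w - 3)*(w^3 - 6*w^2 - 7*w + 60) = (w - 5)*(w - 3)*(w^2 - w - 12) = (w - 5)*(w - 4)*(w - 3)*(w + 3)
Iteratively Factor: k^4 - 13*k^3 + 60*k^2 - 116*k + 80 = (k - 5)*(k^3 - 8*k^2 + 20*k - 16) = (k - 5)*(k - 2)*(k^2 - 6*k + 8) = (k - 5)*(k - 2)^2*(k - 4)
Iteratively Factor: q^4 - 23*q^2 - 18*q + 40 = (q - 5)*(q^3 + 5*q^2 + 2*q - 8) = (q - 5)*(q + 4)*(q^2 + q - 2) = (q - 5)*(q - 1)*(q + 4)*(q + 2)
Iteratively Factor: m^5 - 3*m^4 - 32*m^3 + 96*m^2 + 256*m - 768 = (m + 4)*(m^4 - 7*m^3 - 4*m^2 + 112*m - 192) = (m - 4)*(m + 4)*(m^3 - 3*m^2 - 16*m + 48) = (m - 4)*(m - 3)*(m + 4)*(m^2 - 16) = (m - 4)^2*(m - 3)*(m + 4)*(m + 4)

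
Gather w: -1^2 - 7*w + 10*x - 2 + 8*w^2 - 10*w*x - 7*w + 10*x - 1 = 8*w^2 + w*(-10*x - 14) + 20*x - 4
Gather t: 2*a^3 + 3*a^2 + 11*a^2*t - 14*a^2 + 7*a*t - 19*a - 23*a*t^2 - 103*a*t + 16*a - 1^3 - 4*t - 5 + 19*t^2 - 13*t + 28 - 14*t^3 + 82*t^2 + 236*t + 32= 2*a^3 - 11*a^2 - 3*a - 14*t^3 + t^2*(101 - 23*a) + t*(11*a^2 - 96*a + 219) + 54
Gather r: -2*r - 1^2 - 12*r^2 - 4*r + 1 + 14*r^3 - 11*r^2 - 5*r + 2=14*r^3 - 23*r^2 - 11*r + 2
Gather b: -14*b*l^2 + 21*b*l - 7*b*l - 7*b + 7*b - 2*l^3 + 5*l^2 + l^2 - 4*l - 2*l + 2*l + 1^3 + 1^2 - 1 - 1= b*(-14*l^2 + 14*l) - 2*l^3 + 6*l^2 - 4*l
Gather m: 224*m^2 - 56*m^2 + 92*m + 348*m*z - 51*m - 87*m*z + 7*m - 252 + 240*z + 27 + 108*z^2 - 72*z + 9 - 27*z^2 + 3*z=168*m^2 + m*(261*z + 48) + 81*z^2 + 171*z - 216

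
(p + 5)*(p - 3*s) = p^2 - 3*p*s + 5*p - 15*s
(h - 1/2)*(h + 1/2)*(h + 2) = h^3 + 2*h^2 - h/4 - 1/2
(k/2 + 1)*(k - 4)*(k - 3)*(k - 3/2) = k^4/2 - 13*k^3/4 + 11*k^2/4 + 27*k/2 - 18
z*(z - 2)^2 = z^3 - 4*z^2 + 4*z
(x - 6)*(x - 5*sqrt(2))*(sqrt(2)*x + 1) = sqrt(2)*x^3 - 9*x^2 - 6*sqrt(2)*x^2 - 5*sqrt(2)*x + 54*x + 30*sqrt(2)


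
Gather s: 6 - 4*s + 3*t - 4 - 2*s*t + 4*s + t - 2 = -2*s*t + 4*t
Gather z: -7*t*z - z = z*(-7*t - 1)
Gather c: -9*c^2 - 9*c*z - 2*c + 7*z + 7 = -9*c^2 + c*(-9*z - 2) + 7*z + 7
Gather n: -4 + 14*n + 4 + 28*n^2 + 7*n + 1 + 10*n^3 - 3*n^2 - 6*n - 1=10*n^3 + 25*n^2 + 15*n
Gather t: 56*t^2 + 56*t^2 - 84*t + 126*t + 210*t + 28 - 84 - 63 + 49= 112*t^2 + 252*t - 70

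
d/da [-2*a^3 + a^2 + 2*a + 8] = -6*a^2 + 2*a + 2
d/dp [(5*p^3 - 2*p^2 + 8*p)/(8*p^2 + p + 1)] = (40*p^4 + 10*p^3 - 51*p^2 - 4*p + 8)/(64*p^4 + 16*p^3 + 17*p^2 + 2*p + 1)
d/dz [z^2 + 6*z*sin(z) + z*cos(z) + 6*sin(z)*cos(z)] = -z*sin(z) + 6*z*cos(z) + 2*z + 6*sin(z) + cos(z) + 6*cos(2*z)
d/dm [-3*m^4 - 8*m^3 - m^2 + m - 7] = -12*m^3 - 24*m^2 - 2*m + 1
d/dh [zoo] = 0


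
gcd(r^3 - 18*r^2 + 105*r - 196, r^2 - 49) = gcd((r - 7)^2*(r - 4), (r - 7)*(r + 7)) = r - 7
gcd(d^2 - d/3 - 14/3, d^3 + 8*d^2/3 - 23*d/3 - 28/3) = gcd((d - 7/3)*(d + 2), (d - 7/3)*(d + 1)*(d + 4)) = d - 7/3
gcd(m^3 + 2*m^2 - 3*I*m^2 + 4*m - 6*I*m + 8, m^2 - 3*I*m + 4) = m^2 - 3*I*m + 4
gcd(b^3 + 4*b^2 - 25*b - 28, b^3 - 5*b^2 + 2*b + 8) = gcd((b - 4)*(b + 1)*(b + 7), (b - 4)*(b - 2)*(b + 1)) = b^2 - 3*b - 4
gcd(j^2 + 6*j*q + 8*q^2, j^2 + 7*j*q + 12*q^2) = j + 4*q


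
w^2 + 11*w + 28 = (w + 4)*(w + 7)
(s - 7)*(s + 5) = s^2 - 2*s - 35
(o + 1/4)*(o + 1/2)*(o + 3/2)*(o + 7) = o^4 + 37*o^3/4 + 17*o^2 + 143*o/16 + 21/16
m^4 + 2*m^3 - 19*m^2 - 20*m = m*(m - 4)*(m + 1)*(m + 5)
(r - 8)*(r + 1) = r^2 - 7*r - 8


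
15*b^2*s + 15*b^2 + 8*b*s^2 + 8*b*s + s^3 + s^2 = (3*b + s)*(5*b + s)*(s + 1)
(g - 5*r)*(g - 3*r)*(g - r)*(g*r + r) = g^4*r - 9*g^3*r^2 + g^3*r + 23*g^2*r^3 - 9*g^2*r^2 - 15*g*r^4 + 23*g*r^3 - 15*r^4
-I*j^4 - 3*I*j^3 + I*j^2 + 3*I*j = j*(j + 1)*(j + 3)*(-I*j + I)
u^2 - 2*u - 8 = (u - 4)*(u + 2)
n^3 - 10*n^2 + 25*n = n*(n - 5)^2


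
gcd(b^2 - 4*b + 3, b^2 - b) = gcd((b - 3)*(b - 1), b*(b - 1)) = b - 1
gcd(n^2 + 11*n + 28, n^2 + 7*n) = n + 7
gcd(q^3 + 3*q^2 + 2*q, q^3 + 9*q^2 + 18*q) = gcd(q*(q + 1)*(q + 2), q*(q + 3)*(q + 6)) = q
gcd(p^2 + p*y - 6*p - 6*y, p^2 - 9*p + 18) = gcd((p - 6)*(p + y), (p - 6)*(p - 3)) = p - 6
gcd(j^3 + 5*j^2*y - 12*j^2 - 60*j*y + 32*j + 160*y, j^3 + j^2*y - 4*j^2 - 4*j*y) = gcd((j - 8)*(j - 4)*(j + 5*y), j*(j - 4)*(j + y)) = j - 4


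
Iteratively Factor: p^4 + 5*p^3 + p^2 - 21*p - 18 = (p + 3)*(p^3 + 2*p^2 - 5*p - 6) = (p + 3)^2*(p^2 - p - 2) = (p + 1)*(p + 3)^2*(p - 2)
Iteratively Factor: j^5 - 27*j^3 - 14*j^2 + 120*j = (j - 5)*(j^4 + 5*j^3 - 2*j^2 - 24*j) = (j - 5)*(j - 2)*(j^3 + 7*j^2 + 12*j) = (j - 5)*(j - 2)*(j + 4)*(j^2 + 3*j) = j*(j - 5)*(j - 2)*(j + 4)*(j + 3)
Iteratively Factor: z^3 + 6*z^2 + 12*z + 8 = (z + 2)*(z^2 + 4*z + 4) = (z + 2)^2*(z + 2)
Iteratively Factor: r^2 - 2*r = (r)*(r - 2)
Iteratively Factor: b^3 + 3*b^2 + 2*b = (b)*(b^2 + 3*b + 2) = b*(b + 2)*(b + 1)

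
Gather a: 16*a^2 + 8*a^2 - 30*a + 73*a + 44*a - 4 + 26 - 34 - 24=24*a^2 + 87*a - 36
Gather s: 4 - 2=2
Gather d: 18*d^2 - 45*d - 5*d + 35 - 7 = 18*d^2 - 50*d + 28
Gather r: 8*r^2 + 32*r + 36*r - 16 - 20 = 8*r^2 + 68*r - 36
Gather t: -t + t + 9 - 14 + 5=0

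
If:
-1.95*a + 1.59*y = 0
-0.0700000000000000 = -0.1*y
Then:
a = 0.57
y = 0.70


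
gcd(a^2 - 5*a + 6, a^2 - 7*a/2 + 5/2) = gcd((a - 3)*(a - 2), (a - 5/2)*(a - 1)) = 1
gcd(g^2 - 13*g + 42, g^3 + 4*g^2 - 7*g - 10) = 1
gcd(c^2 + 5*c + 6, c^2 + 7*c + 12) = c + 3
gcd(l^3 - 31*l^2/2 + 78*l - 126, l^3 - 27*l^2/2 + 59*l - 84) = l^2 - 19*l/2 + 21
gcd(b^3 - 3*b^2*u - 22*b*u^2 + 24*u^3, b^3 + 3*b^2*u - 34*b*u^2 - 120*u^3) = -b^2 + 2*b*u + 24*u^2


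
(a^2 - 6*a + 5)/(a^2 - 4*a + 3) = (a - 5)/(a - 3)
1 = 1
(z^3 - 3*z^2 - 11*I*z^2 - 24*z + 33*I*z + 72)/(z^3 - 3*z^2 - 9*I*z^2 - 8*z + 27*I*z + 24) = (z - 3*I)/(z - I)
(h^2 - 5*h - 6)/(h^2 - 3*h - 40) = (-h^2 + 5*h + 6)/(-h^2 + 3*h + 40)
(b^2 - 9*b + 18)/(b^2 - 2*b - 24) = (b - 3)/(b + 4)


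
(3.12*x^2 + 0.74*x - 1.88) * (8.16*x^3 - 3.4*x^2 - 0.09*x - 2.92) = 25.4592*x^5 - 4.5696*x^4 - 18.1376*x^3 - 2.785*x^2 - 1.9916*x + 5.4896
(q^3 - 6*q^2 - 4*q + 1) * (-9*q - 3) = -9*q^4 + 51*q^3 + 54*q^2 + 3*q - 3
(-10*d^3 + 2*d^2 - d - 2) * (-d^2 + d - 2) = 10*d^5 - 12*d^4 + 23*d^3 - 3*d^2 + 4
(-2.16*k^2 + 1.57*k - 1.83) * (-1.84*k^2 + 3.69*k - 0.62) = 3.9744*k^4 - 10.8592*k^3 + 10.4997*k^2 - 7.7261*k + 1.1346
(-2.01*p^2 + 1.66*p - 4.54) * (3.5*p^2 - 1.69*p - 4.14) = -7.035*p^4 + 9.2069*p^3 - 10.374*p^2 + 0.800200000000001*p + 18.7956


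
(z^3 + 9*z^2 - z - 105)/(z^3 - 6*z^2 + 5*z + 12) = (z^2 + 12*z + 35)/(z^2 - 3*z - 4)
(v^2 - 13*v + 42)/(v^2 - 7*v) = (v - 6)/v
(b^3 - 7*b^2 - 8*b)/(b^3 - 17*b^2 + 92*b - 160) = b*(b + 1)/(b^2 - 9*b + 20)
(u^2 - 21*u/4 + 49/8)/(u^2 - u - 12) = (-u^2 + 21*u/4 - 49/8)/(-u^2 + u + 12)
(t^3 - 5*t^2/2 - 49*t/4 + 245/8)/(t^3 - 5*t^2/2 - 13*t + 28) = (t^2 - 6*t + 35/4)/(t^2 - 6*t + 8)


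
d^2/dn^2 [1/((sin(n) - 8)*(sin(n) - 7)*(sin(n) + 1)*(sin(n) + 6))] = 2*(-8*sin(n)^7 + 100*sin(n)^6 - 120*sin(n)^5 - 1741*sin(n)^4 + 3144*sin(n)^3 + 7595*sin(n)^2 - 85810*sin(n) + 105652)/((sin(n) - 8)^3*(sin(n) - 7)^3*(sin(n) + 1)^2*(sin(n) + 6)^3)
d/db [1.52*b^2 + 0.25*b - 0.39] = 3.04*b + 0.25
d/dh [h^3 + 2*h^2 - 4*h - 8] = 3*h^2 + 4*h - 4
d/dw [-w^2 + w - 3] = 1 - 2*w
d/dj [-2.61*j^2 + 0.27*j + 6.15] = 0.27 - 5.22*j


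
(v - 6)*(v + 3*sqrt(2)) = v^2 - 6*v + 3*sqrt(2)*v - 18*sqrt(2)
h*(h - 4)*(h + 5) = h^3 + h^2 - 20*h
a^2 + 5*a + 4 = (a + 1)*(a + 4)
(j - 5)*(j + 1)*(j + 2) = j^3 - 2*j^2 - 13*j - 10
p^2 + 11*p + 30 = (p + 5)*(p + 6)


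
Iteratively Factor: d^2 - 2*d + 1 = (d - 1)*(d - 1)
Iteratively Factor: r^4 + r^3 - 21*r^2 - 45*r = (r + 3)*(r^3 - 2*r^2 - 15*r) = (r - 5)*(r + 3)*(r^2 + 3*r) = (r - 5)*(r + 3)^2*(r)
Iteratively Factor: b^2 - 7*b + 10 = (b - 2)*(b - 5)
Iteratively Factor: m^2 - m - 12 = (m + 3)*(m - 4)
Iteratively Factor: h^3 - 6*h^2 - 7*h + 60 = (h + 3)*(h^2 - 9*h + 20) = (h - 4)*(h + 3)*(h - 5)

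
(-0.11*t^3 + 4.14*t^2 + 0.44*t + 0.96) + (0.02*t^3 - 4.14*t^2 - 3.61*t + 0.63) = -0.09*t^3 - 3.17*t + 1.59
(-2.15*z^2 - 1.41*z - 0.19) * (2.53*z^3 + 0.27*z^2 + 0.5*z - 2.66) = -5.4395*z^5 - 4.1478*z^4 - 1.9364*z^3 + 4.9627*z^2 + 3.6556*z + 0.5054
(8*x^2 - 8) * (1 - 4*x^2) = -32*x^4 + 40*x^2 - 8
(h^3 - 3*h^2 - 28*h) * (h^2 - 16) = h^5 - 3*h^4 - 44*h^3 + 48*h^2 + 448*h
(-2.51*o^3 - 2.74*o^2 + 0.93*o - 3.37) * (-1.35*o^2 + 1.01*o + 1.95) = 3.3885*o^5 + 1.1639*o^4 - 8.9174*o^3 + 0.1458*o^2 - 1.5902*o - 6.5715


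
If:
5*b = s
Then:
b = s/5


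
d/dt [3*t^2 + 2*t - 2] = 6*t + 2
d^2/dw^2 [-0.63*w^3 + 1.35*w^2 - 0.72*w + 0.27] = 2.7 - 3.78*w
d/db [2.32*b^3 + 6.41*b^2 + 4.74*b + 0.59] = 6.96*b^2 + 12.82*b + 4.74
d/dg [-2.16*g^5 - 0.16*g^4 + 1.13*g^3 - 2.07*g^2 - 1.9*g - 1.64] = -10.8*g^4 - 0.64*g^3 + 3.39*g^2 - 4.14*g - 1.9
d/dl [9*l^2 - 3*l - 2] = 18*l - 3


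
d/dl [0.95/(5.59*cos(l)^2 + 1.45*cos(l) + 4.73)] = (10.621*cos(l) + 1.3775)*sin(l)/(5.59*cos(l)^2 + 1.45*cos(l) + 4.73)^2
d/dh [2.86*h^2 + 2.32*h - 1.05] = 5.72*h + 2.32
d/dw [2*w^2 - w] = 4*w - 1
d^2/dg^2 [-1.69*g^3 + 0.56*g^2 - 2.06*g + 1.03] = 1.12 - 10.14*g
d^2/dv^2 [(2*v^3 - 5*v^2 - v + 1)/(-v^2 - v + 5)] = 4*(-8*v^3 + 51*v^2 - 69*v + 62)/(v^6 + 3*v^5 - 12*v^4 - 29*v^3 + 60*v^2 + 75*v - 125)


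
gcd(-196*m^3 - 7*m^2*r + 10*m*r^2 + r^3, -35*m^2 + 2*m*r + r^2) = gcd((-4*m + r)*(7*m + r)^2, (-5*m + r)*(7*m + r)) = 7*m + r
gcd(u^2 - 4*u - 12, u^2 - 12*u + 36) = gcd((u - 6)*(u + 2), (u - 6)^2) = u - 6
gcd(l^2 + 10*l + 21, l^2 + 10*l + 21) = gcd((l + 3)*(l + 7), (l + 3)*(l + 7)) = l^2 + 10*l + 21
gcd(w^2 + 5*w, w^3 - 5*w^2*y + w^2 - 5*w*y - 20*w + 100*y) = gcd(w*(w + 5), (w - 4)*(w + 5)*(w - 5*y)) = w + 5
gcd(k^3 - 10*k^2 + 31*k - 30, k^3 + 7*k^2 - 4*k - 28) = k - 2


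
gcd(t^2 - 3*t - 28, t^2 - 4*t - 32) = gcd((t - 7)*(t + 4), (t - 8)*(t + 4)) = t + 4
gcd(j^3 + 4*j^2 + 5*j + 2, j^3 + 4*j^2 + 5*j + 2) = j^3 + 4*j^2 + 5*j + 2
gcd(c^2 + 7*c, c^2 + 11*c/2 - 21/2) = c + 7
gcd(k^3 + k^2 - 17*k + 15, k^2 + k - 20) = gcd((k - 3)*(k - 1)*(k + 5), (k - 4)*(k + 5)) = k + 5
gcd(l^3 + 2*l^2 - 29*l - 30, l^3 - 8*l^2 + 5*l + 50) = l - 5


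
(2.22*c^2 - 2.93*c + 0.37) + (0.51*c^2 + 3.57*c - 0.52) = 2.73*c^2 + 0.64*c - 0.15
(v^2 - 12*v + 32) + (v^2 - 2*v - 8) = 2*v^2 - 14*v + 24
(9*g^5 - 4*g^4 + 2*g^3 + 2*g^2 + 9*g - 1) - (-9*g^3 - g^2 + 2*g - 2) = 9*g^5 - 4*g^4 + 11*g^3 + 3*g^2 + 7*g + 1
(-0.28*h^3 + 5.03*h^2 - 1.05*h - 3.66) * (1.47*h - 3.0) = -0.4116*h^4 + 8.2341*h^3 - 16.6335*h^2 - 2.2302*h + 10.98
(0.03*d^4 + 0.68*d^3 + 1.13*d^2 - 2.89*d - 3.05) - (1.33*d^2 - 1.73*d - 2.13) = 0.03*d^4 + 0.68*d^3 - 0.2*d^2 - 1.16*d - 0.92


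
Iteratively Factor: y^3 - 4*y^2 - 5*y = (y - 5)*(y^2 + y) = (y - 5)*(y + 1)*(y)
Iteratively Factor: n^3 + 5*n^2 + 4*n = (n + 1)*(n^2 + 4*n) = (n + 1)*(n + 4)*(n)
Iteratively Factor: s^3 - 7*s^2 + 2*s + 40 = (s - 5)*(s^2 - 2*s - 8) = (s - 5)*(s + 2)*(s - 4)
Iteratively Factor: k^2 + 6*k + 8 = (k + 2)*(k + 4)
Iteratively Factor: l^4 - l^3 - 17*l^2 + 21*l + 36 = (l + 4)*(l^3 - 5*l^2 + 3*l + 9) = (l - 3)*(l + 4)*(l^2 - 2*l - 3) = (l - 3)*(l + 1)*(l + 4)*(l - 3)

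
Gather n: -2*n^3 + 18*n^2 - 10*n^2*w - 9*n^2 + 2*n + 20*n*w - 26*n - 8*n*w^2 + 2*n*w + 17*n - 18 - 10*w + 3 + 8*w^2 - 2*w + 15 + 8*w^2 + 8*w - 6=-2*n^3 + n^2*(9 - 10*w) + n*(-8*w^2 + 22*w - 7) + 16*w^2 - 4*w - 6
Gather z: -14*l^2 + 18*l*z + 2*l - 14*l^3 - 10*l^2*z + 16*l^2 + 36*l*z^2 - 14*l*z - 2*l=-14*l^3 + 2*l^2 + 36*l*z^2 + z*(-10*l^2 + 4*l)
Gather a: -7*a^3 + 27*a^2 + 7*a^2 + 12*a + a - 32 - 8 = -7*a^3 + 34*a^2 + 13*a - 40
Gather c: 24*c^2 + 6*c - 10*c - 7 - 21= 24*c^2 - 4*c - 28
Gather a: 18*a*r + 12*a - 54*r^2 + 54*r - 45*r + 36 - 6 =a*(18*r + 12) - 54*r^2 + 9*r + 30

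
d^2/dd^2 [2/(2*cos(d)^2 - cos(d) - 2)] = 2*(16*sin(d)^4 - 25*sin(d)^2 + 11*cos(d)/2 - 3*cos(3*d)/2 - 1)/(2*sin(d)^2 + cos(d))^3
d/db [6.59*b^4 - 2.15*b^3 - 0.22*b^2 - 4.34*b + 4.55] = 26.36*b^3 - 6.45*b^2 - 0.44*b - 4.34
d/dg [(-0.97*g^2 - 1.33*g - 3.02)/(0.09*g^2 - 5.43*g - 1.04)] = (5.3868*g^2 + 2.5612*g - 15.0154)/(0.0081*g^4 - 0.9774*g^3 + 29.2977*g^2 + 11.2944*g + 1.0816)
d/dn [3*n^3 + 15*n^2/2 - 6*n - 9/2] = 9*n^2 + 15*n - 6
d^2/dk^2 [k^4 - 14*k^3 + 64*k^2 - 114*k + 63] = 12*k^2 - 84*k + 128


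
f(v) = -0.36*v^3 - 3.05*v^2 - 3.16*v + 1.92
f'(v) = -1.08*v^2 - 6.1*v - 3.16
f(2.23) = -24.29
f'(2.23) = -22.13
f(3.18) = -50.55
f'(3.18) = -33.48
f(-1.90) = -0.62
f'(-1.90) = 4.53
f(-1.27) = 1.75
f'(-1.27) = 2.85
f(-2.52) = -3.72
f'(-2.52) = 5.35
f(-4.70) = -13.23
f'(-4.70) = 1.65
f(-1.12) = 2.14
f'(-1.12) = 2.32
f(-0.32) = 2.63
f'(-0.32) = -1.32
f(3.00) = -44.73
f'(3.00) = -31.18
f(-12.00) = 222.72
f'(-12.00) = -85.48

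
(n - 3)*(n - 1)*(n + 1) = n^3 - 3*n^2 - n + 3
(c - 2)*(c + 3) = c^2 + c - 6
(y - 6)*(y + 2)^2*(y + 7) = y^4 + 5*y^3 - 34*y^2 - 164*y - 168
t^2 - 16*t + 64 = (t - 8)^2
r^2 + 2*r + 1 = (r + 1)^2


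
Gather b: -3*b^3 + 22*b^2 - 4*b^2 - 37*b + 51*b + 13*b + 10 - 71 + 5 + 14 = -3*b^3 + 18*b^2 + 27*b - 42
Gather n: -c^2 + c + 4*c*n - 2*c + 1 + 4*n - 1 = -c^2 - c + n*(4*c + 4)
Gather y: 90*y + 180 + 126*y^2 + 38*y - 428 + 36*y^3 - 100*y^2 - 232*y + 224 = 36*y^3 + 26*y^2 - 104*y - 24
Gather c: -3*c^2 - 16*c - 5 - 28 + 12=-3*c^2 - 16*c - 21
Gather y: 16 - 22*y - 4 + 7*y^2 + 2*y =7*y^2 - 20*y + 12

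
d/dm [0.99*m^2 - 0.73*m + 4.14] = 1.98*m - 0.73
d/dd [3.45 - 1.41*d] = -1.41000000000000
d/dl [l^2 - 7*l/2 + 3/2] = 2*l - 7/2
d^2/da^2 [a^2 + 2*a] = 2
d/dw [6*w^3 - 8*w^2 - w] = 18*w^2 - 16*w - 1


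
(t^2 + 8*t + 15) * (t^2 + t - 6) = t^4 + 9*t^3 + 17*t^2 - 33*t - 90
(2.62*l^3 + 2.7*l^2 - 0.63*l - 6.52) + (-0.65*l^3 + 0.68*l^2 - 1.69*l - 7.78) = 1.97*l^3 + 3.38*l^2 - 2.32*l - 14.3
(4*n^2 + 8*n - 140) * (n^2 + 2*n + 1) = 4*n^4 + 16*n^3 - 120*n^2 - 272*n - 140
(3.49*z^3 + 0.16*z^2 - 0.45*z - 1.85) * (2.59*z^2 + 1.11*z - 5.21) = 9.0391*z^5 + 4.2883*z^4 - 19.1708*z^3 - 6.1246*z^2 + 0.291*z + 9.6385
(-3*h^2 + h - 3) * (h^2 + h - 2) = -3*h^4 - 2*h^3 + 4*h^2 - 5*h + 6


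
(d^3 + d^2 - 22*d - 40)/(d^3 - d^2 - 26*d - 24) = (d^2 - 3*d - 10)/(d^2 - 5*d - 6)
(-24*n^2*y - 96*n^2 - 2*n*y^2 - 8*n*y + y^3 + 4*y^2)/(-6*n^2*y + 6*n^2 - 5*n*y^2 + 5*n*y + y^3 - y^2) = (4*n*y + 16*n + y^2 + 4*y)/(n*y - n + y^2 - y)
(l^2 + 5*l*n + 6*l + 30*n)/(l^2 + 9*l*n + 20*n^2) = (l + 6)/(l + 4*n)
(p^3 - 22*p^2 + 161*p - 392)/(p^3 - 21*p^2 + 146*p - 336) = (p - 7)/(p - 6)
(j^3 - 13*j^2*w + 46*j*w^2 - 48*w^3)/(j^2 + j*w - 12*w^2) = (j^2 - 10*j*w + 16*w^2)/(j + 4*w)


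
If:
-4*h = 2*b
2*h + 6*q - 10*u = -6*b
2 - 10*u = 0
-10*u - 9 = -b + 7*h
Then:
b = 22/9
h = -11/9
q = -46/27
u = 1/5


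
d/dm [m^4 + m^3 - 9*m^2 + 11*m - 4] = 4*m^3 + 3*m^2 - 18*m + 11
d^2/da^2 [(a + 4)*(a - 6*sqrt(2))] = 2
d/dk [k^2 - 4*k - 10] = 2*k - 4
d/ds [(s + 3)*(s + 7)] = 2*s + 10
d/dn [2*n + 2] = 2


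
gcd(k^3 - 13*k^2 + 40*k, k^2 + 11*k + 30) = 1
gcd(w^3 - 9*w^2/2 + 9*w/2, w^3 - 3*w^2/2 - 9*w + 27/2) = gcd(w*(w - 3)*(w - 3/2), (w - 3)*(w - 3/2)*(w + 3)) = w^2 - 9*w/2 + 9/2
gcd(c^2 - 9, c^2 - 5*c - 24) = c + 3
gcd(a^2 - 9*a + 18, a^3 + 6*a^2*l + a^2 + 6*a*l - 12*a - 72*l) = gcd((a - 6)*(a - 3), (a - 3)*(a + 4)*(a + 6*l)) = a - 3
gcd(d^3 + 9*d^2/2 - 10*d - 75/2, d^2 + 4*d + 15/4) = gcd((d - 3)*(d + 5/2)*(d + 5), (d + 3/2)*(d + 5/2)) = d + 5/2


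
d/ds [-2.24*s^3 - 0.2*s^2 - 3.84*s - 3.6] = -6.72*s^2 - 0.4*s - 3.84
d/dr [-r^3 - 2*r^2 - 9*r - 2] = -3*r^2 - 4*r - 9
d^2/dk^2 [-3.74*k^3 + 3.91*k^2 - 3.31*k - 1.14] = 7.82 - 22.44*k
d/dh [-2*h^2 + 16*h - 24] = 16 - 4*h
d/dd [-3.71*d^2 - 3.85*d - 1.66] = -7.42*d - 3.85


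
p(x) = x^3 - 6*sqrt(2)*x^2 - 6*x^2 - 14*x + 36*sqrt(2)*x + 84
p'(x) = 3*x^2 - 12*sqrt(2)*x - 12*x - 14 + 36*sqrt(2)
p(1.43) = 110.09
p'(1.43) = 1.62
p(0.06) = 86.16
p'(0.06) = 35.18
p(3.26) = 85.03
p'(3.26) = -25.65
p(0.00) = 84.00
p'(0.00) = 36.91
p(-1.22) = 15.59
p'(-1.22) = 76.72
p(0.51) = 99.19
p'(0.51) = 22.92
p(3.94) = 65.73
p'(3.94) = -30.66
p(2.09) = 107.00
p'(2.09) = -10.53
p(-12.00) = -4172.82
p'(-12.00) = 816.56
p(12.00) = 169.06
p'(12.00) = 121.26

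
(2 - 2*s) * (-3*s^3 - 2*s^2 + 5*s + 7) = 6*s^4 - 2*s^3 - 14*s^2 - 4*s + 14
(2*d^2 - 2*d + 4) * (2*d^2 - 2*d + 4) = 4*d^4 - 8*d^3 + 20*d^2 - 16*d + 16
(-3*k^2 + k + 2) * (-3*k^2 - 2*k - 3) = 9*k^4 + 3*k^3 + k^2 - 7*k - 6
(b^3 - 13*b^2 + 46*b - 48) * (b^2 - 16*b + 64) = b^5 - 29*b^4 + 318*b^3 - 1616*b^2 + 3712*b - 3072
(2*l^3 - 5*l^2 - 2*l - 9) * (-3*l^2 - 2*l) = -6*l^5 + 11*l^4 + 16*l^3 + 31*l^2 + 18*l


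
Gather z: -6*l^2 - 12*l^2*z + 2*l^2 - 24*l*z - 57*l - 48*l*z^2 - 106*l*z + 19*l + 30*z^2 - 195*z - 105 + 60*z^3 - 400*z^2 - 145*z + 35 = -4*l^2 - 38*l + 60*z^3 + z^2*(-48*l - 370) + z*(-12*l^2 - 130*l - 340) - 70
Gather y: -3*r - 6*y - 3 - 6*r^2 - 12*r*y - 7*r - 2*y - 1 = -6*r^2 - 10*r + y*(-12*r - 8) - 4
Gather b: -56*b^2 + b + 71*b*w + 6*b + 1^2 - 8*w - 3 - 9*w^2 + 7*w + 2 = -56*b^2 + b*(71*w + 7) - 9*w^2 - w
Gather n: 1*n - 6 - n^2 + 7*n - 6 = -n^2 + 8*n - 12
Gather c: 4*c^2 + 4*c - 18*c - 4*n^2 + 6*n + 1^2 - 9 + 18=4*c^2 - 14*c - 4*n^2 + 6*n + 10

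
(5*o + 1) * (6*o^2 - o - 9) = 30*o^3 + o^2 - 46*o - 9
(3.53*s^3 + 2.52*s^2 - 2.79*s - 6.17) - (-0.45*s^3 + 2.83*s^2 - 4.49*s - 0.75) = 3.98*s^3 - 0.31*s^2 + 1.7*s - 5.42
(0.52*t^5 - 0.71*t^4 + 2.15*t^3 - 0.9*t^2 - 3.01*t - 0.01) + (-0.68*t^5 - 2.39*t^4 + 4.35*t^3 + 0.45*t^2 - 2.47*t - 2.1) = -0.16*t^5 - 3.1*t^4 + 6.5*t^3 - 0.45*t^2 - 5.48*t - 2.11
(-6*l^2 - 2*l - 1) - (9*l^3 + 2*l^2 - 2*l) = -9*l^3 - 8*l^2 - 1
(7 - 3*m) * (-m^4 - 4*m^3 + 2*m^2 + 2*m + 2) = 3*m^5 + 5*m^4 - 34*m^3 + 8*m^2 + 8*m + 14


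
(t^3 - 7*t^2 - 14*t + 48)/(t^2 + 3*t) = t - 10 + 16/t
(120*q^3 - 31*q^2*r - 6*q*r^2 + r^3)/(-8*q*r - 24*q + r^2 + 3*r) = (-15*q^2 + 2*q*r + r^2)/(r + 3)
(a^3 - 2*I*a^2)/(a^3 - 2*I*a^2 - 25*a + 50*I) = a^2/(a^2 - 25)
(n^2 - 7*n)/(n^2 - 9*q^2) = n*(n - 7)/(n^2 - 9*q^2)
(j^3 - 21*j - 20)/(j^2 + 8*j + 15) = (j^3 - 21*j - 20)/(j^2 + 8*j + 15)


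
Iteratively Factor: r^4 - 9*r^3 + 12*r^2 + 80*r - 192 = (r - 4)*(r^3 - 5*r^2 - 8*r + 48) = (r - 4)^2*(r^2 - r - 12) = (r - 4)^3*(r + 3)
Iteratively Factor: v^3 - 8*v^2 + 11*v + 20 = (v - 4)*(v^2 - 4*v - 5) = (v - 4)*(v + 1)*(v - 5)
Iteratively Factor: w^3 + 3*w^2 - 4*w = (w + 4)*(w^2 - w) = w*(w + 4)*(w - 1)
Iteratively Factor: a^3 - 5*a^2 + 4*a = (a - 1)*(a^2 - 4*a) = a*(a - 1)*(a - 4)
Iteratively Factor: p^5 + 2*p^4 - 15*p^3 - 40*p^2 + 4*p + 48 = (p - 4)*(p^4 + 6*p^3 + 9*p^2 - 4*p - 12) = (p - 4)*(p + 2)*(p^3 + 4*p^2 + p - 6) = (p - 4)*(p + 2)^2*(p^2 + 2*p - 3) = (p - 4)*(p - 1)*(p + 2)^2*(p + 3)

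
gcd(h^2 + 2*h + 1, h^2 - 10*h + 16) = 1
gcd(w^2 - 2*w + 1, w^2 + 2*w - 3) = w - 1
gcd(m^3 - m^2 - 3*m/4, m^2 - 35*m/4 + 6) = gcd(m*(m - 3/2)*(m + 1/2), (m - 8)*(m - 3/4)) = 1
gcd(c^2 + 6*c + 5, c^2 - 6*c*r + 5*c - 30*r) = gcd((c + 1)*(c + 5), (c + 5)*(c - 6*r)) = c + 5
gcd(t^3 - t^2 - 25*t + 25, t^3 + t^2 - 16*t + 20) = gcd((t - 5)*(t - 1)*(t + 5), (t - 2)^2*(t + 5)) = t + 5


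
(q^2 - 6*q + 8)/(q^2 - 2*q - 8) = (q - 2)/(q + 2)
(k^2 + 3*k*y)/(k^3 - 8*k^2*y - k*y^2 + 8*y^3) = k*(k + 3*y)/(k^3 - 8*k^2*y - k*y^2 + 8*y^3)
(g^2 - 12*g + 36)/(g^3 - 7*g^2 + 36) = (g - 6)/(g^2 - g - 6)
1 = 1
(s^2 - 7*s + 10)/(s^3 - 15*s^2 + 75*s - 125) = (s - 2)/(s^2 - 10*s + 25)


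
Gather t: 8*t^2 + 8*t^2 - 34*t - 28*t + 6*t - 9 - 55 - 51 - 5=16*t^2 - 56*t - 120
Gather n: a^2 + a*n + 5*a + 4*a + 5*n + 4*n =a^2 + 9*a + n*(a + 9)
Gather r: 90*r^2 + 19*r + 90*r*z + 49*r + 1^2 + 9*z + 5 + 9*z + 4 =90*r^2 + r*(90*z + 68) + 18*z + 10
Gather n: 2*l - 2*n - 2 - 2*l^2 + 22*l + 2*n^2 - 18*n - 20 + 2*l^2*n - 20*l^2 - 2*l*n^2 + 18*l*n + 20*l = -22*l^2 + 44*l + n^2*(2 - 2*l) + n*(2*l^2 + 18*l - 20) - 22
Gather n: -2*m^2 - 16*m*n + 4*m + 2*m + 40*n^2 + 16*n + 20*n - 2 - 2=-2*m^2 + 6*m + 40*n^2 + n*(36 - 16*m) - 4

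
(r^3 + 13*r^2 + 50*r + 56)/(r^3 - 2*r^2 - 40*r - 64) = (r + 7)/(r - 8)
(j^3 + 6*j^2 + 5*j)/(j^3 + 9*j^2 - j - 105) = j*(j + 1)/(j^2 + 4*j - 21)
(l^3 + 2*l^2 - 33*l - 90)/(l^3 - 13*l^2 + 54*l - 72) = (l^2 + 8*l + 15)/(l^2 - 7*l + 12)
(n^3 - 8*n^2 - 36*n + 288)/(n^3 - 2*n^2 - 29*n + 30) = (n^2 - 2*n - 48)/(n^2 + 4*n - 5)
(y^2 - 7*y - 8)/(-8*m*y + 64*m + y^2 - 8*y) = (y + 1)/(-8*m + y)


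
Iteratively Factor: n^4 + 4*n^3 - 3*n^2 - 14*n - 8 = (n + 1)*(n^3 + 3*n^2 - 6*n - 8) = (n + 1)^2*(n^2 + 2*n - 8) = (n + 1)^2*(n + 4)*(n - 2)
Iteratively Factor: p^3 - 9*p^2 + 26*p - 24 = (p - 2)*(p^2 - 7*p + 12) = (p - 4)*(p - 2)*(p - 3)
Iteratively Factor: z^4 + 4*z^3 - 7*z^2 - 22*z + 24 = (z - 2)*(z^3 + 6*z^2 + 5*z - 12) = (z - 2)*(z + 4)*(z^2 + 2*z - 3) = (z - 2)*(z - 1)*(z + 4)*(z + 3)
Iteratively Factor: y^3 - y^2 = (y)*(y^2 - y) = y*(y - 1)*(y)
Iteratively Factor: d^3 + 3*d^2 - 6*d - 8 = (d + 1)*(d^2 + 2*d - 8) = (d + 1)*(d + 4)*(d - 2)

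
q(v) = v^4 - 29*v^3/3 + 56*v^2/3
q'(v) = 4*v^3 - 29*v^2 + 112*v/3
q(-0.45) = 4.70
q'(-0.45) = -23.04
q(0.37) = 2.08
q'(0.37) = 10.05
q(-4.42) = 1581.08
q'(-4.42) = -1076.97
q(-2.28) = 238.63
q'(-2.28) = -283.28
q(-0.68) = 11.88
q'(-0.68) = -40.05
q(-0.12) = 0.29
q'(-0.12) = -4.90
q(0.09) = 0.14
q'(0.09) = 3.13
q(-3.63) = 881.98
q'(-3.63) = -708.98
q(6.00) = -120.00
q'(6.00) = 44.00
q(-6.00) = 4056.00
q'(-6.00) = -2132.00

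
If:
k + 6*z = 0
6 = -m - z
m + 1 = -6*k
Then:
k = 30/37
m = -217/37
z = -5/37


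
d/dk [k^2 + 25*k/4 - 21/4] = 2*k + 25/4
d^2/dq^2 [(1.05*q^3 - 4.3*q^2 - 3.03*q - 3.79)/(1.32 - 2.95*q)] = (-18.27525*q^3 + 24.5322*q^2 - 10.97712*q + 104.54723)/(25.672375*q^3 - 34.4619*q^2 + 15.42024*q - 2.299968)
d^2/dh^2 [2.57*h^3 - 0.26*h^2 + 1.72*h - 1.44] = 15.42*h - 0.52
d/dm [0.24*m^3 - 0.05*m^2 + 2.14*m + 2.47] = 0.72*m^2 - 0.1*m + 2.14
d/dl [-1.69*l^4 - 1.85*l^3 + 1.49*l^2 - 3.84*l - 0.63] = -6.76*l^3 - 5.55*l^2 + 2.98*l - 3.84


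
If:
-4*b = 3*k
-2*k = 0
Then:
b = 0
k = 0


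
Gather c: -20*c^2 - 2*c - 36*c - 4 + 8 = -20*c^2 - 38*c + 4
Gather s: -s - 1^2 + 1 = -s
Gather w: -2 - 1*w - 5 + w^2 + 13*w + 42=w^2 + 12*w + 35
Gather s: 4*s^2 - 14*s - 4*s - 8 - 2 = 4*s^2 - 18*s - 10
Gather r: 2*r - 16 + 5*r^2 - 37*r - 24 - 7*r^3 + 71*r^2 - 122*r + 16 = -7*r^3 + 76*r^2 - 157*r - 24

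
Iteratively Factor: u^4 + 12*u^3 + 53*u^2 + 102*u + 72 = (u + 4)*(u^3 + 8*u^2 + 21*u + 18) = (u + 3)*(u + 4)*(u^2 + 5*u + 6) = (u + 2)*(u + 3)*(u + 4)*(u + 3)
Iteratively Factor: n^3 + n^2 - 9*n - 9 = (n - 3)*(n^2 + 4*n + 3) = (n - 3)*(n + 3)*(n + 1)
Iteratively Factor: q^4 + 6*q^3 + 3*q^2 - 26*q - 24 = (q - 2)*(q^3 + 8*q^2 + 19*q + 12) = (q - 2)*(q + 4)*(q^2 + 4*q + 3) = (q - 2)*(q + 1)*(q + 4)*(q + 3)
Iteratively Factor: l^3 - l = (l - 1)*(l^2 + l) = (l - 1)*(l + 1)*(l)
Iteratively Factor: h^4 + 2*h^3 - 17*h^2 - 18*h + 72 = (h + 4)*(h^3 - 2*h^2 - 9*h + 18) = (h - 2)*(h + 4)*(h^2 - 9) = (h - 2)*(h + 3)*(h + 4)*(h - 3)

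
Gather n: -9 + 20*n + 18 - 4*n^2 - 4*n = -4*n^2 + 16*n + 9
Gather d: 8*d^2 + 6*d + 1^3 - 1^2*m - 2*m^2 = 8*d^2 + 6*d - 2*m^2 - m + 1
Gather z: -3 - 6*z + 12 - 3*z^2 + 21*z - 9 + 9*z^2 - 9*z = 6*z^2 + 6*z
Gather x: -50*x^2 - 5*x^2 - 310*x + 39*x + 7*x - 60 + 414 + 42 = -55*x^2 - 264*x + 396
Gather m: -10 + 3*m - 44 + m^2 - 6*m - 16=m^2 - 3*m - 70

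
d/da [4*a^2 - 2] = 8*a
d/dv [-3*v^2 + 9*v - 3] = 9 - 6*v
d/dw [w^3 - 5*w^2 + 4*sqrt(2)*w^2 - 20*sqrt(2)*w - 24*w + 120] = 3*w^2 - 10*w + 8*sqrt(2)*w - 20*sqrt(2) - 24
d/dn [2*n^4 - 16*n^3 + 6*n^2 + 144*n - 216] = 8*n^3 - 48*n^2 + 12*n + 144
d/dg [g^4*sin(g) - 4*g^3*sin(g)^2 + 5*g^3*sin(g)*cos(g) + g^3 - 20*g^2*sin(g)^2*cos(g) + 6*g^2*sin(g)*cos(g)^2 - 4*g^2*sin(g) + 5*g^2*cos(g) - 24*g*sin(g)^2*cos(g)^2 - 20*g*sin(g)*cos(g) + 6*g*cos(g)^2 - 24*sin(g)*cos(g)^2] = g^4*cos(g) + 4*g^3*sin(g) - 4*g^3*sin(2*g) + 5*g^3*cos(2*g) + 15*g^2*sin(2*g)/2 - 15*g^2*sin(3*g) - 5*g^2*cos(g)/2 + 6*g^2*cos(2*g) + 9*g^2*cos(3*g)/2 - 3*g^2 - 5*g*sin(g) - 6*g*sin(2*g) + 3*g*sin(3*g) - 12*g*sin(4*g) - 20*g*cos(2*g) + 10*g*cos(3*g) - 10*sin(2*g) - 6*cos(g) + 6*cos(2*g)^2 + 3*cos(2*g) - 18*cos(3*g) - 3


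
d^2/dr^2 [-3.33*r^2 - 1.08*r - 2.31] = -6.66000000000000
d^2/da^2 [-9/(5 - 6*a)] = 648/(6*a - 5)^3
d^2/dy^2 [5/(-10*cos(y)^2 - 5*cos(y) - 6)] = 25*(80*sin(y)^4 + 3*sin(y)^2 - 87*cos(y)/2 + 15*cos(3*y)/2 - 69)/(-10*sin(y)^2 + 5*cos(y) + 16)^3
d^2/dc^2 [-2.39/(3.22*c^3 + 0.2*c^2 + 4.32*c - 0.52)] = ((46.1748*c + 0.956)*(3.22*c^3 + 0.2*c^2 + 4.32*c - 0.52) - 2.39*(9.66*c^2 + 0.4*c + 4.32)*(19.32*c^2 + 0.8*c + 8.64))/(3.22*c^3 + 0.2*c^2 + 4.32*c - 0.52)^3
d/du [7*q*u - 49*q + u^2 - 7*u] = 7*q + 2*u - 7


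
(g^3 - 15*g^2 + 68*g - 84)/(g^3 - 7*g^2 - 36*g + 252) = (g - 2)/(g + 6)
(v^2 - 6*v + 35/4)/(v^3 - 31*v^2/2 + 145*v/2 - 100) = (v - 7/2)/(v^2 - 13*v + 40)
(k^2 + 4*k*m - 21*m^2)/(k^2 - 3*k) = (k^2 + 4*k*m - 21*m^2)/(k*(k - 3))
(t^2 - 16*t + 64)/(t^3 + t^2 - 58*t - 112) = (t - 8)/(t^2 + 9*t + 14)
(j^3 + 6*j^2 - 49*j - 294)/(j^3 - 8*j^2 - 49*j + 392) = (j + 6)/(j - 8)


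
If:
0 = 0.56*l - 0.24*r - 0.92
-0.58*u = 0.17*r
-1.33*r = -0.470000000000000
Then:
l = 1.79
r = 0.35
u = -0.10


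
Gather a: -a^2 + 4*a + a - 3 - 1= -a^2 + 5*a - 4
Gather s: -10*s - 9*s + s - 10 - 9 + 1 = -18*s - 18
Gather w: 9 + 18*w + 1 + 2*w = 20*w + 10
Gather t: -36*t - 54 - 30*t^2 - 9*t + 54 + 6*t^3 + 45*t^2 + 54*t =6*t^3 + 15*t^2 + 9*t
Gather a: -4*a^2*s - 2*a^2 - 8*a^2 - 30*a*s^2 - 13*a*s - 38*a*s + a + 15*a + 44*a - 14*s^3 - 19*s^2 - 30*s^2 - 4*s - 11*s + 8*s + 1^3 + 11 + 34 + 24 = a^2*(-4*s - 10) + a*(-30*s^2 - 51*s + 60) - 14*s^3 - 49*s^2 - 7*s + 70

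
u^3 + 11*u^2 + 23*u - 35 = (u - 1)*(u + 5)*(u + 7)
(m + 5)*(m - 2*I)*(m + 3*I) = m^3 + 5*m^2 + I*m^2 + 6*m + 5*I*m + 30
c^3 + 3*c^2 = c^2*(c + 3)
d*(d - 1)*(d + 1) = d^3 - d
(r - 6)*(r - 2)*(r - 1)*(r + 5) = r^4 - 4*r^3 - 25*r^2 + 88*r - 60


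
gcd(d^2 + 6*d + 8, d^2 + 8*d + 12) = d + 2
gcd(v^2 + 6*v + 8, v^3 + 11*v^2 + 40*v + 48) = v + 4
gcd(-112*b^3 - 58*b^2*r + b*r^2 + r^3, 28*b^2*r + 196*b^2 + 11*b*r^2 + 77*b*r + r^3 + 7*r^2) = 7*b + r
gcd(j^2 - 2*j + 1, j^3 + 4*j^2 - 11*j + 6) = j^2 - 2*j + 1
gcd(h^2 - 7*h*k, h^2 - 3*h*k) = h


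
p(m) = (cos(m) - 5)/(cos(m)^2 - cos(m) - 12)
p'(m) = (2*sin(m)*cos(m) - sin(m))*(cos(m) - 5)/(cos(m)^2 - cos(m) - 12)^2 - sin(m)/(cos(m)^2 - cos(m) - 12) = (cos(m)^2 - 10*cos(m) + 17)*sin(m)/(sin(m)^2 + cos(m) + 11)^2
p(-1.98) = 0.47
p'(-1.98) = -0.15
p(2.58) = 0.56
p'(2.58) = 0.13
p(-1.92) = 0.46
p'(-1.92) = -0.14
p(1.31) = 0.39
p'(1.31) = 0.09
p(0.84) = 0.35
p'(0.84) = 0.05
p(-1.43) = 0.40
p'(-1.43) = -0.11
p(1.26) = 0.38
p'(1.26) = 0.09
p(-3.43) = 0.59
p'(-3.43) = 0.08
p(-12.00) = 0.34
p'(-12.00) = 0.03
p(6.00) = 0.34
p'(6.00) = -0.02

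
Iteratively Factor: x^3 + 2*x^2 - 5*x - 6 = (x - 2)*(x^2 + 4*x + 3) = (x - 2)*(x + 1)*(x + 3)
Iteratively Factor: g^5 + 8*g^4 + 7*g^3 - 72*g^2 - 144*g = (g + 4)*(g^4 + 4*g^3 - 9*g^2 - 36*g) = (g + 4)^2*(g^3 - 9*g) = (g + 3)*(g + 4)^2*(g^2 - 3*g) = (g - 3)*(g + 3)*(g + 4)^2*(g)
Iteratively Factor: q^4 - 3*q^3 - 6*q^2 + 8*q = (q)*(q^3 - 3*q^2 - 6*q + 8) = q*(q + 2)*(q^2 - 5*q + 4) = q*(q - 4)*(q + 2)*(q - 1)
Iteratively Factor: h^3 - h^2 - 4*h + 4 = (h - 2)*(h^2 + h - 2) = (h - 2)*(h - 1)*(h + 2)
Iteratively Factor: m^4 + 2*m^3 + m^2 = (m)*(m^3 + 2*m^2 + m) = m*(m + 1)*(m^2 + m) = m^2*(m + 1)*(m + 1)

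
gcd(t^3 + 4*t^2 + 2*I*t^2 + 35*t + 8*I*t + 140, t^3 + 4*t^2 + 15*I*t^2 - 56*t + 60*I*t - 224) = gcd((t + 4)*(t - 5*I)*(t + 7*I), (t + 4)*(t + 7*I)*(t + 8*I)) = t^2 + t*(4 + 7*I) + 28*I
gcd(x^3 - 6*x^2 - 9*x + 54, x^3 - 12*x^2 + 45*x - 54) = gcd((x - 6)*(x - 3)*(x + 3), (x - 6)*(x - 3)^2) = x^2 - 9*x + 18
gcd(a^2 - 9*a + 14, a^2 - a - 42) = a - 7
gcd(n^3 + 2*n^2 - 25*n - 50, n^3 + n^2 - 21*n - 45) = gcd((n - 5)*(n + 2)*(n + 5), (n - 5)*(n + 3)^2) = n - 5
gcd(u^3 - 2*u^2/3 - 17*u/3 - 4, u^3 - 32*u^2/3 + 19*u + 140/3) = u + 4/3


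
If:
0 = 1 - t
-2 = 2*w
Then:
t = 1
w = -1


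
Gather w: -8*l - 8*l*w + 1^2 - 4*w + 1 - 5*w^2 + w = -8*l - 5*w^2 + w*(-8*l - 3) + 2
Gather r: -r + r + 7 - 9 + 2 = 0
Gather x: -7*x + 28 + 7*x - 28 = 0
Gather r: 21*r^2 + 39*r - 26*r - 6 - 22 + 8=21*r^2 + 13*r - 20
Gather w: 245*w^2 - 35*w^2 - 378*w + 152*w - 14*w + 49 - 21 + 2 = 210*w^2 - 240*w + 30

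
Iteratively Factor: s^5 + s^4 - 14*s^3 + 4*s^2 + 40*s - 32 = (s + 2)*(s^4 - s^3 - 12*s^2 + 28*s - 16) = (s + 2)*(s + 4)*(s^3 - 5*s^2 + 8*s - 4) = (s - 2)*(s + 2)*(s + 4)*(s^2 - 3*s + 2) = (s - 2)^2*(s + 2)*(s + 4)*(s - 1)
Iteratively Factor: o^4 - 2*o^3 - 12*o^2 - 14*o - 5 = (o - 5)*(o^3 + 3*o^2 + 3*o + 1) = (o - 5)*(o + 1)*(o^2 + 2*o + 1) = (o - 5)*(o + 1)^2*(o + 1)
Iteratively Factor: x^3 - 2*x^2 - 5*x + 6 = (x - 1)*(x^2 - x - 6) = (x - 1)*(x + 2)*(x - 3)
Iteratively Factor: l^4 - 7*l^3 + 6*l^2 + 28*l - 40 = (l - 2)*(l^3 - 5*l^2 - 4*l + 20) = (l - 5)*(l - 2)*(l^2 - 4) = (l - 5)*(l - 2)*(l + 2)*(l - 2)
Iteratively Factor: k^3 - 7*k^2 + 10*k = (k - 5)*(k^2 - 2*k) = k*(k - 5)*(k - 2)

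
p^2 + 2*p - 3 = (p - 1)*(p + 3)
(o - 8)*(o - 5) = o^2 - 13*o + 40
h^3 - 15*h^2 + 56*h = h*(h - 8)*(h - 7)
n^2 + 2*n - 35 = (n - 5)*(n + 7)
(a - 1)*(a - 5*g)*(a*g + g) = a^3*g - 5*a^2*g^2 - a*g + 5*g^2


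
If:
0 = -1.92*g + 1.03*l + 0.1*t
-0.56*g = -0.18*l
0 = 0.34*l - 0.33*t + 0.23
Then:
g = -0.04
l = -0.14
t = 0.56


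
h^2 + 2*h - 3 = (h - 1)*(h + 3)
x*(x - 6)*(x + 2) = x^3 - 4*x^2 - 12*x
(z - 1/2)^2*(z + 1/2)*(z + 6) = z^4 + 11*z^3/2 - 13*z^2/4 - 11*z/8 + 3/4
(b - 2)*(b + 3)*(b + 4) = b^3 + 5*b^2 - 2*b - 24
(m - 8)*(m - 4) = m^2 - 12*m + 32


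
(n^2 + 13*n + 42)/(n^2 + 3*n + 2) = (n^2 + 13*n + 42)/(n^2 + 3*n + 2)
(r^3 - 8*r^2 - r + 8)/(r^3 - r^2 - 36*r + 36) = (r^2 - 7*r - 8)/(r^2 - 36)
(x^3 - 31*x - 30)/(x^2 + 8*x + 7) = (x^2 - x - 30)/(x + 7)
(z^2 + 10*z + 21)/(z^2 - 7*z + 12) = (z^2 + 10*z + 21)/(z^2 - 7*z + 12)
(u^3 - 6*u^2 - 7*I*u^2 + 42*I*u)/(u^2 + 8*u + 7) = u*(u^2 - 6*u - 7*I*u + 42*I)/(u^2 + 8*u + 7)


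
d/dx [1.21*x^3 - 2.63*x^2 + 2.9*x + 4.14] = 3.63*x^2 - 5.26*x + 2.9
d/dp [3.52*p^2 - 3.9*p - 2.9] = 7.04*p - 3.9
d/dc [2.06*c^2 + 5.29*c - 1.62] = 4.12*c + 5.29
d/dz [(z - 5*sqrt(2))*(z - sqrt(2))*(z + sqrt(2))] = 3*z^2 - 10*sqrt(2)*z - 2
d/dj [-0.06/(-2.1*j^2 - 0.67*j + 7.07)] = (-0.252*j - 0.0402)/(2.1*j^2 + 0.67*j - 7.07)^2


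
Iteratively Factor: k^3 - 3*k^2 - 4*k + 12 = (k - 2)*(k^2 - k - 6) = (k - 2)*(k + 2)*(k - 3)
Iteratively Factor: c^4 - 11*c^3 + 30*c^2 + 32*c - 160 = (c - 4)*(c^3 - 7*c^2 + 2*c + 40) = (c - 5)*(c - 4)*(c^2 - 2*c - 8) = (c - 5)*(c - 4)*(c + 2)*(c - 4)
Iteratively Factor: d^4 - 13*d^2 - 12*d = (d - 4)*(d^3 + 4*d^2 + 3*d) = (d - 4)*(d + 3)*(d^2 + d) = d*(d - 4)*(d + 3)*(d + 1)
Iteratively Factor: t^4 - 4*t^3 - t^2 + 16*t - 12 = (t - 3)*(t^3 - t^2 - 4*t + 4) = (t - 3)*(t + 2)*(t^2 - 3*t + 2) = (t - 3)*(t - 1)*(t + 2)*(t - 2)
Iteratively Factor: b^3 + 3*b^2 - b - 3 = (b + 3)*(b^2 - 1) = (b - 1)*(b + 3)*(b + 1)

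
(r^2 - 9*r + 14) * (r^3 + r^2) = r^5 - 8*r^4 + 5*r^3 + 14*r^2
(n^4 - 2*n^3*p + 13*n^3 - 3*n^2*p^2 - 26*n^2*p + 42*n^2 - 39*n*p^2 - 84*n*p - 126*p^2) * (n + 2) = n^5 - 2*n^4*p + 15*n^4 - 3*n^3*p^2 - 30*n^3*p + 68*n^3 - 45*n^2*p^2 - 136*n^2*p + 84*n^2 - 204*n*p^2 - 168*n*p - 252*p^2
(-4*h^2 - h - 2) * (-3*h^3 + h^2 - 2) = 12*h^5 - h^4 + 5*h^3 + 6*h^2 + 2*h + 4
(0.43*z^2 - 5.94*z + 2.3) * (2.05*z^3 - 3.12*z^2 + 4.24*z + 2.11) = 0.8815*z^5 - 13.5186*z^4 + 25.071*z^3 - 31.4543*z^2 - 2.7814*z + 4.853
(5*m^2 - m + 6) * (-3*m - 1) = -15*m^3 - 2*m^2 - 17*m - 6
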